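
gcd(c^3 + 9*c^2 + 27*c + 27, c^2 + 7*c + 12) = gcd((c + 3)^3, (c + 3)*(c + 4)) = c + 3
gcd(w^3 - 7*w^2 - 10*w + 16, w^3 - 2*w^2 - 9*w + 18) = 1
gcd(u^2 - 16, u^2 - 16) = u^2 - 16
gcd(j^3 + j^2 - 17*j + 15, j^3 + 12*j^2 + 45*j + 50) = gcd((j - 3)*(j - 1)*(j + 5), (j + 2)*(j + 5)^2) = j + 5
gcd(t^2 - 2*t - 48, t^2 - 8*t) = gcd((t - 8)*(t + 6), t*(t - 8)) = t - 8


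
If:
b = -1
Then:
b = -1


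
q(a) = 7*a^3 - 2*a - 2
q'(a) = 21*a^2 - 2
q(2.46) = 97.29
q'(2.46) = 125.08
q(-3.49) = -292.58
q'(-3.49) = 253.78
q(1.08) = 4.66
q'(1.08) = 22.49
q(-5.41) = -1099.56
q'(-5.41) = 612.63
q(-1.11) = -9.35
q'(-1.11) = 23.87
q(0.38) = -2.38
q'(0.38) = 1.03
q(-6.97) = -2358.32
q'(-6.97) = 1018.20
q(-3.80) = -378.50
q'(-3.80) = 301.24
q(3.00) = 181.00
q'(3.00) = 187.00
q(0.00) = -2.00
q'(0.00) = -2.00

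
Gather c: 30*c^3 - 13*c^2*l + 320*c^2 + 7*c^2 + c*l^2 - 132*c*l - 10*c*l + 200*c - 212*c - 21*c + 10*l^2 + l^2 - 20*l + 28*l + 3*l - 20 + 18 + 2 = 30*c^3 + c^2*(327 - 13*l) + c*(l^2 - 142*l - 33) + 11*l^2 + 11*l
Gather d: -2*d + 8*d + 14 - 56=6*d - 42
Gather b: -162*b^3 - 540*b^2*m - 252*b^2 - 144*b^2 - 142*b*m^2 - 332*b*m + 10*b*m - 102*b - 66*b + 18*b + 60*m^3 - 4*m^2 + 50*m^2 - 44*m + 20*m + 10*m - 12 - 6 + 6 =-162*b^3 + b^2*(-540*m - 396) + b*(-142*m^2 - 322*m - 150) + 60*m^3 + 46*m^2 - 14*m - 12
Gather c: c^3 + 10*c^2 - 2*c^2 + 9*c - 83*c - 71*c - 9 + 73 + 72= c^3 + 8*c^2 - 145*c + 136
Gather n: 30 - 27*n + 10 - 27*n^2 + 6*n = -27*n^2 - 21*n + 40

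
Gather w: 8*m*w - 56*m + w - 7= -56*m + w*(8*m + 1) - 7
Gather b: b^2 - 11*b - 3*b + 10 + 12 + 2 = b^2 - 14*b + 24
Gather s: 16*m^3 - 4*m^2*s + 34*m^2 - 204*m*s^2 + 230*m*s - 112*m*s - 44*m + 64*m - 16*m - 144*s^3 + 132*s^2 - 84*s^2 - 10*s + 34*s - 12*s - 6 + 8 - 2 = 16*m^3 + 34*m^2 + 4*m - 144*s^3 + s^2*(48 - 204*m) + s*(-4*m^2 + 118*m + 12)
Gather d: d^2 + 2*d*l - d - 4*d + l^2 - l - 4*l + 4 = d^2 + d*(2*l - 5) + l^2 - 5*l + 4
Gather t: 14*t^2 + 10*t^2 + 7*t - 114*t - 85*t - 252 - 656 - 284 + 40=24*t^2 - 192*t - 1152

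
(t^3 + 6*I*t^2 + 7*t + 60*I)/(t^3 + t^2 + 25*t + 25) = (t^2 + I*t + 12)/(t^2 + t*(1 - 5*I) - 5*I)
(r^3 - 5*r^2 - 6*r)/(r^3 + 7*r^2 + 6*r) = (r - 6)/(r + 6)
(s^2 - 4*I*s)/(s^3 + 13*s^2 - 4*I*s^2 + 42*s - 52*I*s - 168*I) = s/(s^2 + 13*s + 42)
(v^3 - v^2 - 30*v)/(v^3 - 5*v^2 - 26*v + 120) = v/(v - 4)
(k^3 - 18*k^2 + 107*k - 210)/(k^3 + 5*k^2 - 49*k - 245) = (k^2 - 11*k + 30)/(k^2 + 12*k + 35)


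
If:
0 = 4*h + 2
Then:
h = -1/2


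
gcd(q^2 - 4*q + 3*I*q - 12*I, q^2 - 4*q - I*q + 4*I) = q - 4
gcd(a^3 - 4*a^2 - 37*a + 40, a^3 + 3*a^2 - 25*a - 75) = a + 5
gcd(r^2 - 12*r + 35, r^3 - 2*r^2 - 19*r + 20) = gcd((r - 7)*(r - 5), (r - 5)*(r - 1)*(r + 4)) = r - 5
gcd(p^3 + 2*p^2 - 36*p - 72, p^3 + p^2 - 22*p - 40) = p + 2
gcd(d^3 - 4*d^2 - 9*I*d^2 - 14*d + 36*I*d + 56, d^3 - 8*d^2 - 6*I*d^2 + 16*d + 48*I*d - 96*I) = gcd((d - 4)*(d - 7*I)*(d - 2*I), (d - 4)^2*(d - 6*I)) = d - 4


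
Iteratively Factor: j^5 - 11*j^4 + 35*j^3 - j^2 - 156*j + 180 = (j - 3)*(j^4 - 8*j^3 + 11*j^2 + 32*j - 60) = (j - 3)*(j + 2)*(j^3 - 10*j^2 + 31*j - 30) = (j - 5)*(j - 3)*(j + 2)*(j^2 - 5*j + 6) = (j - 5)*(j - 3)^2*(j + 2)*(j - 2)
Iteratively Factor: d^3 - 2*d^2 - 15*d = (d)*(d^2 - 2*d - 15) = d*(d + 3)*(d - 5)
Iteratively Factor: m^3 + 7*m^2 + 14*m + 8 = (m + 2)*(m^2 + 5*m + 4) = (m + 2)*(m + 4)*(m + 1)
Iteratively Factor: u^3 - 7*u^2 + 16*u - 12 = (u - 2)*(u^2 - 5*u + 6) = (u - 3)*(u - 2)*(u - 2)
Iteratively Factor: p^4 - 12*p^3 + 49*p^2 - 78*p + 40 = (p - 5)*(p^3 - 7*p^2 + 14*p - 8) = (p - 5)*(p - 2)*(p^2 - 5*p + 4) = (p - 5)*(p - 4)*(p - 2)*(p - 1)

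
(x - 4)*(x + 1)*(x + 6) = x^3 + 3*x^2 - 22*x - 24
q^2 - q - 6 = (q - 3)*(q + 2)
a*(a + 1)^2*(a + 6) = a^4 + 8*a^3 + 13*a^2 + 6*a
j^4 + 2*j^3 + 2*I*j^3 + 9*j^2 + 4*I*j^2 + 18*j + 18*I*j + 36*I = (j + 2)*(j - 3*I)*(j + 2*I)*(j + 3*I)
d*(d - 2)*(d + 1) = d^3 - d^2 - 2*d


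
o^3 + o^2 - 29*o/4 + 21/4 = (o - 3/2)*(o - 1)*(o + 7/2)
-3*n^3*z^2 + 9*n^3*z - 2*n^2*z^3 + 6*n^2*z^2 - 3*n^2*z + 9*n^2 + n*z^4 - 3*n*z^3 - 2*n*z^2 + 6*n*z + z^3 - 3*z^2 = (-3*n + z)*(n + z)*(z - 3)*(n*z + 1)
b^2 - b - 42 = (b - 7)*(b + 6)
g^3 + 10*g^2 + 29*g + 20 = (g + 1)*(g + 4)*(g + 5)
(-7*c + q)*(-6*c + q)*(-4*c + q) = -168*c^3 + 94*c^2*q - 17*c*q^2 + q^3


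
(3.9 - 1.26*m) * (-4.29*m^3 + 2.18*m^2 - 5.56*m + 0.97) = 5.4054*m^4 - 19.4778*m^3 + 15.5076*m^2 - 22.9062*m + 3.783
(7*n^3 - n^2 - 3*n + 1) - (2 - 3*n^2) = 7*n^3 + 2*n^2 - 3*n - 1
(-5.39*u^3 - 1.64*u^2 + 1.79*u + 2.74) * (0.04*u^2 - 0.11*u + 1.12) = -0.2156*u^5 + 0.5273*u^4 - 5.7848*u^3 - 1.9241*u^2 + 1.7034*u + 3.0688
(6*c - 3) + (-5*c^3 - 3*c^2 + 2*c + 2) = -5*c^3 - 3*c^2 + 8*c - 1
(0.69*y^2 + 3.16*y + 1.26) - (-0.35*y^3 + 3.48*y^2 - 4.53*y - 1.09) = 0.35*y^3 - 2.79*y^2 + 7.69*y + 2.35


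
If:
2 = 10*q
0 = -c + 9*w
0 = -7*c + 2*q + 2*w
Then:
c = 18/305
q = 1/5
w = 2/305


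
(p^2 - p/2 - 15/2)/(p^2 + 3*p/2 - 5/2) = (p - 3)/(p - 1)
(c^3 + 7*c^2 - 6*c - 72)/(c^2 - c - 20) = (c^2 + 3*c - 18)/(c - 5)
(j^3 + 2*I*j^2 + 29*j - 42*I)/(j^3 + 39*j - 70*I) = (j - 3*I)/(j - 5*I)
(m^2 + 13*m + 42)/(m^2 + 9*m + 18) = (m + 7)/(m + 3)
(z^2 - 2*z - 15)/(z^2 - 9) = (z - 5)/(z - 3)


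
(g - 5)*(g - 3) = g^2 - 8*g + 15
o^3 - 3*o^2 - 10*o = o*(o - 5)*(o + 2)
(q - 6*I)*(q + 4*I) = q^2 - 2*I*q + 24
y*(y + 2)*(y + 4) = y^3 + 6*y^2 + 8*y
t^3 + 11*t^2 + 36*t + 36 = (t + 2)*(t + 3)*(t + 6)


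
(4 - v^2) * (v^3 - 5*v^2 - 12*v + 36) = -v^5 + 5*v^4 + 16*v^3 - 56*v^2 - 48*v + 144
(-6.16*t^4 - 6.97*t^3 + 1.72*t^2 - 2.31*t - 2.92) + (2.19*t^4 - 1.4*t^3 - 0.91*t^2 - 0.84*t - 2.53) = -3.97*t^4 - 8.37*t^3 + 0.81*t^2 - 3.15*t - 5.45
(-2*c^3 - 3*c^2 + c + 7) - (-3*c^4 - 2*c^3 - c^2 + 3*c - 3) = 3*c^4 - 2*c^2 - 2*c + 10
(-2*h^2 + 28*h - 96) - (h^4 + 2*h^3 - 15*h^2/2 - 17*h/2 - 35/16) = -h^4 - 2*h^3 + 11*h^2/2 + 73*h/2 - 1501/16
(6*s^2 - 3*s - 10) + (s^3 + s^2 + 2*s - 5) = s^3 + 7*s^2 - s - 15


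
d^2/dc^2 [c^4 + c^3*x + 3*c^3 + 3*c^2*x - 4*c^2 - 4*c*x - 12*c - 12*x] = 12*c^2 + 6*c*x + 18*c + 6*x - 8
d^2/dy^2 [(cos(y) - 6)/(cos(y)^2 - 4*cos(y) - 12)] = (sin(y)^2 + 2*cos(y) + 1)/(cos(y) + 2)^3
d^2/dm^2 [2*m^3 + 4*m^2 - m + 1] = 12*m + 8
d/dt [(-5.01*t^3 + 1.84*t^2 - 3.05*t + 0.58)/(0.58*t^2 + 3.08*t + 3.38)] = (-2.9058*t^4 - 30.8616*t^3 - 43.3652*t^2 + 11.7656*t - 12.0954)/(0.3364*t^4 + 3.5728*t^3 + 13.4072*t^2 + 20.8208*t + 11.4244)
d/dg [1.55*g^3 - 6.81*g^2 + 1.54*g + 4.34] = 4.65*g^2 - 13.62*g + 1.54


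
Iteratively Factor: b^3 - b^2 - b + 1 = (b + 1)*(b^2 - 2*b + 1) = (b - 1)*(b + 1)*(b - 1)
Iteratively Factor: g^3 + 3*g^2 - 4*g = (g + 4)*(g^2 - g) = g*(g + 4)*(g - 1)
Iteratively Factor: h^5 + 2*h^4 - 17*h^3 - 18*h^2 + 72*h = (h + 4)*(h^4 - 2*h^3 - 9*h^2 + 18*h) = (h - 3)*(h + 4)*(h^3 + h^2 - 6*h) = (h - 3)*(h - 2)*(h + 4)*(h^2 + 3*h) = (h - 3)*(h - 2)*(h + 3)*(h + 4)*(h)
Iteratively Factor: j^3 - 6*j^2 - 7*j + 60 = (j - 5)*(j^2 - j - 12) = (j - 5)*(j + 3)*(j - 4)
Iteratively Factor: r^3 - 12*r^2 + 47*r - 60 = (r - 3)*(r^2 - 9*r + 20) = (r - 4)*(r - 3)*(r - 5)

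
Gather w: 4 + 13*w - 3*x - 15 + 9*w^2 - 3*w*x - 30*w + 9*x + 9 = 9*w^2 + w*(-3*x - 17) + 6*x - 2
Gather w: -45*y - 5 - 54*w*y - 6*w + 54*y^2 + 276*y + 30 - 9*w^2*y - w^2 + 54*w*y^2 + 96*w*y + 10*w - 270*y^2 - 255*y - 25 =w^2*(-9*y - 1) + w*(54*y^2 + 42*y + 4) - 216*y^2 - 24*y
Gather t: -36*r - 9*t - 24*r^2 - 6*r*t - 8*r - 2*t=-24*r^2 - 44*r + t*(-6*r - 11)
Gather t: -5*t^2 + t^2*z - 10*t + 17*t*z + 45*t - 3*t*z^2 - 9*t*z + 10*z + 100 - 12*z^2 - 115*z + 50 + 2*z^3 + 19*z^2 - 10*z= t^2*(z - 5) + t*(-3*z^2 + 8*z + 35) + 2*z^3 + 7*z^2 - 115*z + 150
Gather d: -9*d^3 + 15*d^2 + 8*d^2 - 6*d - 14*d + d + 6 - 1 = -9*d^3 + 23*d^2 - 19*d + 5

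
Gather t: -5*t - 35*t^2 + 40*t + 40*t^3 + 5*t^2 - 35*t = 40*t^3 - 30*t^2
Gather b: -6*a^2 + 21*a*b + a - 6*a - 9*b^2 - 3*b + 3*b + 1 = -6*a^2 + 21*a*b - 5*a - 9*b^2 + 1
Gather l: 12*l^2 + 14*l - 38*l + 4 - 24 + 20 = 12*l^2 - 24*l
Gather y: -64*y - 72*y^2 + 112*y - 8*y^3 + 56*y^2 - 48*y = -8*y^3 - 16*y^2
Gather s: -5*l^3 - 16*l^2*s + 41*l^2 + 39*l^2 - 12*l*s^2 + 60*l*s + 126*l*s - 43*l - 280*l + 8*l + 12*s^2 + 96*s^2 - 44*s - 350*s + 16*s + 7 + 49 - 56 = -5*l^3 + 80*l^2 - 315*l + s^2*(108 - 12*l) + s*(-16*l^2 + 186*l - 378)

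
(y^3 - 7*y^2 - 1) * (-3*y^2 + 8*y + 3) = -3*y^5 + 29*y^4 - 53*y^3 - 18*y^2 - 8*y - 3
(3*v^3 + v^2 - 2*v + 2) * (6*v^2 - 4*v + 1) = 18*v^5 - 6*v^4 - 13*v^3 + 21*v^2 - 10*v + 2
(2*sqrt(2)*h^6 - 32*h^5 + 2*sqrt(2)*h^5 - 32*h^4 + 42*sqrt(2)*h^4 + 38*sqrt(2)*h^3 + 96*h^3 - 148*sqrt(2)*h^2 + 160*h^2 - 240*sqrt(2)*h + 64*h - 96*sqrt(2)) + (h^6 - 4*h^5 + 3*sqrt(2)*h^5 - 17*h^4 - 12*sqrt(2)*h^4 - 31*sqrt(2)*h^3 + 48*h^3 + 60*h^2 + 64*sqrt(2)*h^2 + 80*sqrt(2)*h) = h^6 + 2*sqrt(2)*h^6 - 36*h^5 + 5*sqrt(2)*h^5 - 49*h^4 + 30*sqrt(2)*h^4 + 7*sqrt(2)*h^3 + 144*h^3 - 84*sqrt(2)*h^2 + 220*h^2 - 160*sqrt(2)*h + 64*h - 96*sqrt(2)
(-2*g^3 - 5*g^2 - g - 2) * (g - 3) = -2*g^4 + g^3 + 14*g^2 + g + 6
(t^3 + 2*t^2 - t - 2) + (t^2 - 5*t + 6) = t^3 + 3*t^2 - 6*t + 4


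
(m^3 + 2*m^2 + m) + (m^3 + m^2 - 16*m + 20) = 2*m^3 + 3*m^2 - 15*m + 20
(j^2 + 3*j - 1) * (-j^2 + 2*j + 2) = -j^4 - j^3 + 9*j^2 + 4*j - 2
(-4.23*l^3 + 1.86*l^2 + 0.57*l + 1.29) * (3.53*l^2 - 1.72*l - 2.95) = -14.9319*l^5 + 13.8414*l^4 + 11.2914*l^3 - 1.9137*l^2 - 3.9003*l - 3.8055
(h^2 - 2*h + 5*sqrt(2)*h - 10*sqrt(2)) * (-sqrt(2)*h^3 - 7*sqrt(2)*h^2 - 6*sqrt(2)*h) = -sqrt(2)*h^5 - 10*h^4 - 5*sqrt(2)*h^4 - 50*h^3 + 8*sqrt(2)*h^3 + 12*sqrt(2)*h^2 + 80*h^2 + 120*h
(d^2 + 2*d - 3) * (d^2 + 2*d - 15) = d^4 + 4*d^3 - 14*d^2 - 36*d + 45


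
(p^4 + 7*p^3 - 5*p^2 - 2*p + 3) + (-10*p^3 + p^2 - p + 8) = p^4 - 3*p^3 - 4*p^2 - 3*p + 11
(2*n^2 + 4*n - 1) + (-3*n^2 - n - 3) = -n^2 + 3*n - 4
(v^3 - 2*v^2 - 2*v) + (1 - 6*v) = v^3 - 2*v^2 - 8*v + 1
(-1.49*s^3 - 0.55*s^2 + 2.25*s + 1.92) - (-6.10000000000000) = -1.49*s^3 - 0.55*s^2 + 2.25*s + 8.02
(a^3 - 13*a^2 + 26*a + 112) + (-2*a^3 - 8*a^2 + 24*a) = -a^3 - 21*a^2 + 50*a + 112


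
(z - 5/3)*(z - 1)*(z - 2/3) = z^3 - 10*z^2/3 + 31*z/9 - 10/9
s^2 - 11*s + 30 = (s - 6)*(s - 5)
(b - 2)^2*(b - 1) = b^3 - 5*b^2 + 8*b - 4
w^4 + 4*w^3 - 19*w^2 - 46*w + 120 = (w - 3)*(w - 2)*(w + 4)*(w + 5)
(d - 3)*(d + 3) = d^2 - 9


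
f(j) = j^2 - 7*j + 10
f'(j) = 2*j - 7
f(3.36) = -2.23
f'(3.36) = -0.28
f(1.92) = 0.25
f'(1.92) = -3.16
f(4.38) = -1.48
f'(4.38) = 1.76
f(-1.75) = 25.31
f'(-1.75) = -10.50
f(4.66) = -0.90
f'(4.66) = 2.32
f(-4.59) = 63.20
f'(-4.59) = -16.18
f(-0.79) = 16.15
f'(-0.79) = -8.58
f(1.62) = 1.28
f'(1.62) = -3.76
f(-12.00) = 238.00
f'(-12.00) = -31.00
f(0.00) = 10.00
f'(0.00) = -7.00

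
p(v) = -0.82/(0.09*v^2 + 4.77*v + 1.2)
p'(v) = -0.82*(-0.18*v - 4.77)/(0.09*v^2 + 4.77*v + 1.2)^2 = (0.1476*v + 3.9114)/(0.09*v^2 + 4.77*v + 1.2)^2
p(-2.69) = 0.07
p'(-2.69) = 0.03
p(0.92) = -0.14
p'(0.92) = 0.13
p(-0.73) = 0.37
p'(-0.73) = 0.76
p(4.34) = -0.03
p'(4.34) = 0.01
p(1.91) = -0.08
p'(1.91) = 0.04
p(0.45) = -0.24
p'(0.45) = 0.35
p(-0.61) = 0.49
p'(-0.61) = 1.36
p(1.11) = -0.12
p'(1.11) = 0.09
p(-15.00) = 0.02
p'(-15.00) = 0.00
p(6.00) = -0.02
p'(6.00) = 0.00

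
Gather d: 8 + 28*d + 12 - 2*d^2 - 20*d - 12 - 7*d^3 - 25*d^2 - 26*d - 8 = -7*d^3 - 27*d^2 - 18*d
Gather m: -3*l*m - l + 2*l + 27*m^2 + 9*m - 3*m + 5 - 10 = l + 27*m^2 + m*(6 - 3*l) - 5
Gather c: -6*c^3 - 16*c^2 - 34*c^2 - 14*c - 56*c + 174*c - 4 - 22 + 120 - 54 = -6*c^3 - 50*c^2 + 104*c + 40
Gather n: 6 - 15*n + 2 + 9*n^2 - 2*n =9*n^2 - 17*n + 8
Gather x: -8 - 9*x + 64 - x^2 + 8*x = -x^2 - x + 56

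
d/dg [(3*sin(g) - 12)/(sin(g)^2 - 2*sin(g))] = 3*(-cos(g) + 8/tan(g) - 8*cos(g)/sin(g)^2)/(sin(g) - 2)^2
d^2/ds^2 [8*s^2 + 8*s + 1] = 16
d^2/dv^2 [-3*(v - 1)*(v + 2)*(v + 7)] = -18*v - 48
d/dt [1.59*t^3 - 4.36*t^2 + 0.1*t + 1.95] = 4.77*t^2 - 8.72*t + 0.1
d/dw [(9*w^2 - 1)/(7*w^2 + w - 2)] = (9*w^2 - 22*w + 1)/(49*w^4 + 14*w^3 - 27*w^2 - 4*w + 4)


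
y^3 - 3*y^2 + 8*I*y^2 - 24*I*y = y*(y - 3)*(y + 8*I)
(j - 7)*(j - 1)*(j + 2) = j^3 - 6*j^2 - 9*j + 14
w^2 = w^2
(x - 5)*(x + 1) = x^2 - 4*x - 5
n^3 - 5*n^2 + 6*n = n*(n - 3)*(n - 2)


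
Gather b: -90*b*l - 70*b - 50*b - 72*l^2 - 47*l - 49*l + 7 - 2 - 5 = b*(-90*l - 120) - 72*l^2 - 96*l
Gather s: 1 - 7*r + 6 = 7 - 7*r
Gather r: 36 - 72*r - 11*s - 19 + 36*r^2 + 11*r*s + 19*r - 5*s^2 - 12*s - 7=36*r^2 + r*(11*s - 53) - 5*s^2 - 23*s + 10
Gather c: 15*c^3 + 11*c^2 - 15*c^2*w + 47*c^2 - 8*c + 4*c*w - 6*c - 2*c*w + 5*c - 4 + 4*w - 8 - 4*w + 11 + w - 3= 15*c^3 + c^2*(58 - 15*w) + c*(2*w - 9) + w - 4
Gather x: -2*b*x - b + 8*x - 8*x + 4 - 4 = -2*b*x - b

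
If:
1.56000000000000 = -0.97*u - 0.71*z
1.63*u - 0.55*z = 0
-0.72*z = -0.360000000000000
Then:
No Solution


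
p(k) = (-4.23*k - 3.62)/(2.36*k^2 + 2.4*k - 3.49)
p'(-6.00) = 0.06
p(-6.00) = 0.32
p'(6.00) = 0.05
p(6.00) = -0.30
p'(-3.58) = 0.27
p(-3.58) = 0.63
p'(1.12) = 11.83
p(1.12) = -3.87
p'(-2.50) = 1.56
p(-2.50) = 1.32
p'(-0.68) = 1.01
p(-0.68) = 0.18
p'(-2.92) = 0.63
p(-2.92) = 0.91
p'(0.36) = 5.74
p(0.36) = 2.22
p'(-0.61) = 1.01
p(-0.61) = 0.26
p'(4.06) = 0.13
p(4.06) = -0.46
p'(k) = (-4.72*k - 2.4)*(-4.23*k - 3.62)/(2.36*k^2 + 2.4*k - 3.49)^2 - 4.23/(2.36*k^2 + 2.4*k - 3.49)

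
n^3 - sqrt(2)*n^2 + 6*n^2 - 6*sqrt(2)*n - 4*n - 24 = (n + 6)*(n - 2*sqrt(2))*(n + sqrt(2))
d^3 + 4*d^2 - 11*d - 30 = (d - 3)*(d + 2)*(d + 5)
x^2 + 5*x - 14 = (x - 2)*(x + 7)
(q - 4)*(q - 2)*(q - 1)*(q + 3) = q^4 - 4*q^3 - 7*q^2 + 34*q - 24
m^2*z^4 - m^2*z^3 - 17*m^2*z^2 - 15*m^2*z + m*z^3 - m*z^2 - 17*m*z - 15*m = (z - 5)*(z + 3)*(m*z + 1)*(m*z + m)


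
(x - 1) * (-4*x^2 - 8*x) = -4*x^3 - 4*x^2 + 8*x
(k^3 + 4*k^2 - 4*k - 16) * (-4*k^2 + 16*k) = -4*k^5 + 80*k^3 - 256*k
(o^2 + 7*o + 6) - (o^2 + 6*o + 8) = o - 2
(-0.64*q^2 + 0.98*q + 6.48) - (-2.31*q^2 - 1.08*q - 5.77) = 1.67*q^2 + 2.06*q + 12.25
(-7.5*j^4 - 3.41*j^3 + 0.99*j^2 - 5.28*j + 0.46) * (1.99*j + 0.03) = -14.925*j^5 - 7.0109*j^4 + 1.8678*j^3 - 10.4775*j^2 + 0.757*j + 0.0138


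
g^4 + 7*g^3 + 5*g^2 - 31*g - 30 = (g - 2)*(g + 1)*(g + 3)*(g + 5)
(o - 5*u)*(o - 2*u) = o^2 - 7*o*u + 10*u^2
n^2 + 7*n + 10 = (n + 2)*(n + 5)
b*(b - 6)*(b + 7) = b^3 + b^2 - 42*b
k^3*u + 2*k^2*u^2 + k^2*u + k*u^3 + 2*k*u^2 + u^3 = (k + u)^2*(k*u + u)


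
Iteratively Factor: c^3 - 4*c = (c - 2)*(c^2 + 2*c) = (c - 2)*(c + 2)*(c)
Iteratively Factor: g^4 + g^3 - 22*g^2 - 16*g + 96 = (g - 2)*(g^3 + 3*g^2 - 16*g - 48) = (g - 2)*(g + 4)*(g^2 - g - 12) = (g - 2)*(g + 3)*(g + 4)*(g - 4)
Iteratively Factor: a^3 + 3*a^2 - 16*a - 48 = (a + 3)*(a^2 - 16) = (a + 3)*(a + 4)*(a - 4)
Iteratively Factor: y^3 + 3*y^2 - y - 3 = (y + 3)*(y^2 - 1) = (y + 1)*(y + 3)*(y - 1)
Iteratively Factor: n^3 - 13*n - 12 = (n - 4)*(n^2 + 4*n + 3) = (n - 4)*(n + 3)*(n + 1)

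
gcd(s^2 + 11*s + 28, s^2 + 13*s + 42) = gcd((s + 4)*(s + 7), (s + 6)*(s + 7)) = s + 7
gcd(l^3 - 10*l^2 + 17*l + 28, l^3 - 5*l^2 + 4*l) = l - 4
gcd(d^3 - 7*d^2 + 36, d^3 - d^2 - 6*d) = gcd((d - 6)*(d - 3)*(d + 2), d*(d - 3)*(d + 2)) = d^2 - d - 6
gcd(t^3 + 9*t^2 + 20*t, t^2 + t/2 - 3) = 1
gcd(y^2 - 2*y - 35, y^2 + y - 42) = 1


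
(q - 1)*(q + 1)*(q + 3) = q^3 + 3*q^2 - q - 3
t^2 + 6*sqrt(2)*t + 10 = (t + sqrt(2))*(t + 5*sqrt(2))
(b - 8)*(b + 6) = b^2 - 2*b - 48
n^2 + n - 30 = (n - 5)*(n + 6)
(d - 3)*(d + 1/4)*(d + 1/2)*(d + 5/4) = d^4 - d^3 - 79*d^2/16 - 97*d/32 - 15/32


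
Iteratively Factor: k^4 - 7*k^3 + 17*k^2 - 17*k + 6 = (k - 1)*(k^3 - 6*k^2 + 11*k - 6) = (k - 2)*(k - 1)*(k^2 - 4*k + 3) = (k - 2)*(k - 1)^2*(k - 3)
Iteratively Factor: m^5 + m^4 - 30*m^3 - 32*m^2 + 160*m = (m - 2)*(m^4 + 3*m^3 - 24*m^2 - 80*m) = (m - 5)*(m - 2)*(m^3 + 8*m^2 + 16*m) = (m - 5)*(m - 2)*(m + 4)*(m^2 + 4*m) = m*(m - 5)*(m - 2)*(m + 4)*(m + 4)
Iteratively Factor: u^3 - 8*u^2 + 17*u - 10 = (u - 2)*(u^2 - 6*u + 5) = (u - 2)*(u - 1)*(u - 5)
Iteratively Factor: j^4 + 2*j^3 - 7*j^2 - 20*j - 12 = (j - 3)*(j^3 + 5*j^2 + 8*j + 4) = (j - 3)*(j + 1)*(j^2 + 4*j + 4) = (j - 3)*(j + 1)*(j + 2)*(j + 2)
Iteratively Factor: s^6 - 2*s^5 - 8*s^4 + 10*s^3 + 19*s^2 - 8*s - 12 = (s - 2)*(s^5 - 8*s^3 - 6*s^2 + 7*s + 6) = (s - 3)*(s - 2)*(s^4 + 3*s^3 + s^2 - 3*s - 2) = (s - 3)*(s - 2)*(s + 2)*(s^3 + s^2 - s - 1) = (s - 3)*(s - 2)*(s + 1)*(s + 2)*(s^2 - 1) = (s - 3)*(s - 2)*(s - 1)*(s + 1)*(s + 2)*(s + 1)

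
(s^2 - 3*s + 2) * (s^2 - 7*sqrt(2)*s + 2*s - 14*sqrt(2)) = s^4 - 7*sqrt(2)*s^3 - s^3 - 4*s^2 + 7*sqrt(2)*s^2 + 4*s + 28*sqrt(2)*s - 28*sqrt(2)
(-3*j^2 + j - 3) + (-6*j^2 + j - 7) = -9*j^2 + 2*j - 10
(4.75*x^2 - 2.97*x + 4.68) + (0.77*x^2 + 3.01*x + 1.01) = 5.52*x^2 + 0.0399999999999996*x + 5.69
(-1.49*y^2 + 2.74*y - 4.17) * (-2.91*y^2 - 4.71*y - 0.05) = 4.3359*y^4 - 0.955500000000001*y^3 - 0.6962*y^2 + 19.5037*y + 0.2085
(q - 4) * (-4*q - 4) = -4*q^2 + 12*q + 16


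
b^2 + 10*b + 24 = (b + 4)*(b + 6)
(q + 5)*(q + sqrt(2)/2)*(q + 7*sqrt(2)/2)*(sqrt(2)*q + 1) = sqrt(2)*q^4 + 5*sqrt(2)*q^3 + 9*q^3 + 15*sqrt(2)*q^2/2 + 45*q^2 + 7*q/2 + 75*sqrt(2)*q/2 + 35/2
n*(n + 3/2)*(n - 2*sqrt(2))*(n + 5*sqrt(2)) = n^4 + 3*n^3/2 + 3*sqrt(2)*n^3 - 20*n^2 + 9*sqrt(2)*n^2/2 - 30*n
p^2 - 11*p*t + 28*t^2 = (p - 7*t)*(p - 4*t)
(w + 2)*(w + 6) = w^2 + 8*w + 12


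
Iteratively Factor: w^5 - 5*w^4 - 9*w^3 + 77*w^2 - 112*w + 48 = (w - 4)*(w^4 - w^3 - 13*w^2 + 25*w - 12) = (w - 4)*(w - 1)*(w^3 - 13*w + 12) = (w - 4)*(w - 1)*(w + 4)*(w^2 - 4*w + 3) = (w - 4)*(w - 3)*(w - 1)*(w + 4)*(w - 1)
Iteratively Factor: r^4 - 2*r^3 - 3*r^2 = (r)*(r^3 - 2*r^2 - 3*r) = r^2*(r^2 - 2*r - 3) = r^2*(r + 1)*(r - 3)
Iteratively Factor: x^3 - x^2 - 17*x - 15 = (x + 1)*(x^2 - 2*x - 15) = (x - 5)*(x + 1)*(x + 3)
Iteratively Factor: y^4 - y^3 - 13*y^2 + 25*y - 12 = (y - 1)*(y^3 - 13*y + 12) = (y - 3)*(y - 1)*(y^2 + 3*y - 4) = (y - 3)*(y - 1)*(y + 4)*(y - 1)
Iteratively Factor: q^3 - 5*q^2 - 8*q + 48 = (q - 4)*(q^2 - q - 12) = (q - 4)*(q + 3)*(q - 4)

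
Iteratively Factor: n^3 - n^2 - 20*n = (n + 4)*(n^2 - 5*n) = n*(n + 4)*(n - 5)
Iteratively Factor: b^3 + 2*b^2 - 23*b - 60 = (b + 3)*(b^2 - b - 20) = (b + 3)*(b + 4)*(b - 5)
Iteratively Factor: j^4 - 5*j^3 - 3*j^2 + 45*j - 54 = (j - 3)*(j^3 - 2*j^2 - 9*j + 18) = (j - 3)*(j + 3)*(j^2 - 5*j + 6) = (j - 3)*(j - 2)*(j + 3)*(j - 3)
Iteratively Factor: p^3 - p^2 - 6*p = (p)*(p^2 - p - 6) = p*(p + 2)*(p - 3)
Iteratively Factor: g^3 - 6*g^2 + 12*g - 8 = (g - 2)*(g^2 - 4*g + 4) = (g - 2)^2*(g - 2)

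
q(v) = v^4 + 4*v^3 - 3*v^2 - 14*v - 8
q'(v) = 4*v^3 + 12*v^2 - 6*v - 14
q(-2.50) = -15.19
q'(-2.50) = 13.50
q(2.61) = 52.55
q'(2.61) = 123.20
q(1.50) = -17.19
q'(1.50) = 17.50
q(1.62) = -14.66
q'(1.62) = 24.78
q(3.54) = 239.33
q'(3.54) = 292.59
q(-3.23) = -20.03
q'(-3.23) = -4.22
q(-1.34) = -1.03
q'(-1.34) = 5.96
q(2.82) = 81.61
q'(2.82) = 154.21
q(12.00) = 27040.00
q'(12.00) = 8554.00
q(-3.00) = -20.00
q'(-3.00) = 4.00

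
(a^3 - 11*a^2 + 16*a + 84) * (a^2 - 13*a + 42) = a^5 - 24*a^4 + 201*a^3 - 586*a^2 - 420*a + 3528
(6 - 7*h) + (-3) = 3 - 7*h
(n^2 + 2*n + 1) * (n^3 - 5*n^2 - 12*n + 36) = n^5 - 3*n^4 - 21*n^3 + 7*n^2 + 60*n + 36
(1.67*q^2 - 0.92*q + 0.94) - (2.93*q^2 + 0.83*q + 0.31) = -1.26*q^2 - 1.75*q + 0.63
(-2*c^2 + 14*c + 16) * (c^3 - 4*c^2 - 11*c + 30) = -2*c^5 + 22*c^4 - 18*c^3 - 278*c^2 + 244*c + 480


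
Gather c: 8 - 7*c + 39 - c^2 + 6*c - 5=-c^2 - c + 42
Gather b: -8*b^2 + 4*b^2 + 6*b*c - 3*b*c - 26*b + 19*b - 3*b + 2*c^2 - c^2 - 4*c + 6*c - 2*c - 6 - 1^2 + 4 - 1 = -4*b^2 + b*(3*c - 10) + c^2 - 4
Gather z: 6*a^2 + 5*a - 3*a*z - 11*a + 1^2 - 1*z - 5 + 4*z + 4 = 6*a^2 - 6*a + z*(3 - 3*a)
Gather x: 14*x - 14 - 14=14*x - 28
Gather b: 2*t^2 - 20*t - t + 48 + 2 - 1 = 2*t^2 - 21*t + 49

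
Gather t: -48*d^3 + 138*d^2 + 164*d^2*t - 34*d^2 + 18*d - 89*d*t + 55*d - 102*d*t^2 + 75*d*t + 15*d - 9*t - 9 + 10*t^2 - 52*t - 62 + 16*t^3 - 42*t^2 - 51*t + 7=-48*d^3 + 104*d^2 + 88*d + 16*t^3 + t^2*(-102*d - 32) + t*(164*d^2 - 14*d - 112) - 64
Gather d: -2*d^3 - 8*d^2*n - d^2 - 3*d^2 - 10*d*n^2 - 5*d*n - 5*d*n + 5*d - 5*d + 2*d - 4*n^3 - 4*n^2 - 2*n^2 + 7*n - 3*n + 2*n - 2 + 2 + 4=-2*d^3 + d^2*(-8*n - 4) + d*(-10*n^2 - 10*n + 2) - 4*n^3 - 6*n^2 + 6*n + 4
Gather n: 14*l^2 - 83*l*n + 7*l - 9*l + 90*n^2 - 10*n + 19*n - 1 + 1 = 14*l^2 - 2*l + 90*n^2 + n*(9 - 83*l)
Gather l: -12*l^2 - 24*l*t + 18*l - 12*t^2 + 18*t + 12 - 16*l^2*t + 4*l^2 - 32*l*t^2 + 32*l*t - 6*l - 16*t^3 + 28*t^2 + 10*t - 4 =l^2*(-16*t - 8) + l*(-32*t^2 + 8*t + 12) - 16*t^3 + 16*t^2 + 28*t + 8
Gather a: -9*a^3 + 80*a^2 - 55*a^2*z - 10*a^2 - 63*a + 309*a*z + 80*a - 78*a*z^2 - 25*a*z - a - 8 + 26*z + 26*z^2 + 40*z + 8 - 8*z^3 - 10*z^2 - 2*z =-9*a^3 + a^2*(70 - 55*z) + a*(-78*z^2 + 284*z + 16) - 8*z^3 + 16*z^2 + 64*z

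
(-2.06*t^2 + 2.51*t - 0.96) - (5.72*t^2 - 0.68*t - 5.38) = -7.78*t^2 + 3.19*t + 4.42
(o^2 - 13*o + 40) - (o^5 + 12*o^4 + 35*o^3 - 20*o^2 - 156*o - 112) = -o^5 - 12*o^4 - 35*o^3 + 21*o^2 + 143*o + 152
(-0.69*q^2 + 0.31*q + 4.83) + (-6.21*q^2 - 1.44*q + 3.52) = -6.9*q^2 - 1.13*q + 8.35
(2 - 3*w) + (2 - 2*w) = 4 - 5*w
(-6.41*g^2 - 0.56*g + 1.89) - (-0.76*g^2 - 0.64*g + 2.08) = -5.65*g^2 + 0.08*g - 0.19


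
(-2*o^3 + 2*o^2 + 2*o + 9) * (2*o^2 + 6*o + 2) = -4*o^5 - 8*o^4 + 12*o^3 + 34*o^2 + 58*o + 18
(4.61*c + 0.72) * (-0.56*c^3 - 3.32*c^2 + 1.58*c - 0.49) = -2.5816*c^4 - 15.7084*c^3 + 4.8934*c^2 - 1.1213*c - 0.3528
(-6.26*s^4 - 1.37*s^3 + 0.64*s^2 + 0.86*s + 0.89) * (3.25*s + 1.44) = -20.345*s^5 - 13.4669*s^4 + 0.1072*s^3 + 3.7166*s^2 + 4.1309*s + 1.2816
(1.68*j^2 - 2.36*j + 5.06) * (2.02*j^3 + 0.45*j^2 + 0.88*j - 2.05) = 3.3936*j^5 - 4.0112*j^4 + 10.6376*j^3 - 3.2438*j^2 + 9.2908*j - 10.373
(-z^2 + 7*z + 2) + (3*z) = -z^2 + 10*z + 2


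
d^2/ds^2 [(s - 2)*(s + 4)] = 2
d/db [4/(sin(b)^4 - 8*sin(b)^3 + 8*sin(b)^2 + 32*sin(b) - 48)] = 16*(4*sin(b) + cos(b)^2 + 3)*cos(b)/((sin(b) - 6)^2*(sin(b) - 2)^3*(sin(b) + 2)^2)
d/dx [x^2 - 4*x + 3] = 2*x - 4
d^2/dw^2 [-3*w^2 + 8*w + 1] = -6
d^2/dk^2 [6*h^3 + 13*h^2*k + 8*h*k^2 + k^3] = 16*h + 6*k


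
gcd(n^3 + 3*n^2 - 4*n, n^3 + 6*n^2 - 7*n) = n^2 - n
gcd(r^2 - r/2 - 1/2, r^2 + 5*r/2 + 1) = r + 1/2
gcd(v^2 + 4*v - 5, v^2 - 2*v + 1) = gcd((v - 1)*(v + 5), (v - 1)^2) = v - 1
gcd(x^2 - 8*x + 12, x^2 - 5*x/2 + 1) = x - 2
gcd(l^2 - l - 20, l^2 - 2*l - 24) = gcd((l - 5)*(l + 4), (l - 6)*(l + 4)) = l + 4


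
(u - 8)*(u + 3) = u^2 - 5*u - 24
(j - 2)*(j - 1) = j^2 - 3*j + 2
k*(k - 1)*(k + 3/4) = k^3 - k^2/4 - 3*k/4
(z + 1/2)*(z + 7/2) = z^2 + 4*z + 7/4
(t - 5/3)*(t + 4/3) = t^2 - t/3 - 20/9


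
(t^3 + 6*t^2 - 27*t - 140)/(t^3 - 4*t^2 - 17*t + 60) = (t + 7)/(t - 3)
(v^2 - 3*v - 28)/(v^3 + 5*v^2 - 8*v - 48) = (v - 7)/(v^2 + v - 12)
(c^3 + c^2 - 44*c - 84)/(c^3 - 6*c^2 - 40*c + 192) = (c^2 - 5*c - 14)/(c^2 - 12*c + 32)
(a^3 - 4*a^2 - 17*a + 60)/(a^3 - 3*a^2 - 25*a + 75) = (a + 4)/(a + 5)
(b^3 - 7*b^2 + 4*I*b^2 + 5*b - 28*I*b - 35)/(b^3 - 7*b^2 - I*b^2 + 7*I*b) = (b + 5*I)/b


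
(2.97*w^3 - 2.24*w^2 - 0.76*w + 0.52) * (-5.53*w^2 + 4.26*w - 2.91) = -16.4241*w^5 + 25.0394*w^4 - 13.9823*w^3 + 0.4052*w^2 + 4.4268*w - 1.5132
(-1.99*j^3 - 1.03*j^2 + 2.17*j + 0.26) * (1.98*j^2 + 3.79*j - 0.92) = -3.9402*j^5 - 9.5815*j^4 + 2.2237*j^3 + 9.6867*j^2 - 1.011*j - 0.2392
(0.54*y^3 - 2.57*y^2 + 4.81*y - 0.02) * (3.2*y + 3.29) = 1.728*y^4 - 6.4474*y^3 + 6.9367*y^2 + 15.7609*y - 0.0658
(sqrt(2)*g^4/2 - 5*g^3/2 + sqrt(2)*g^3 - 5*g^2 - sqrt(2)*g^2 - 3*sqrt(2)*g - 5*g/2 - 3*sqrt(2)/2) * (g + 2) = sqrt(2)*g^5/2 - 5*g^4/2 + 2*sqrt(2)*g^4 - 10*g^3 + sqrt(2)*g^3 - 25*g^2/2 - 5*sqrt(2)*g^2 - 15*sqrt(2)*g/2 - 5*g - 3*sqrt(2)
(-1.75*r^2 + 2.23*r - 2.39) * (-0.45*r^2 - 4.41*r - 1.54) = 0.7875*r^4 + 6.714*r^3 - 6.0638*r^2 + 7.1057*r + 3.6806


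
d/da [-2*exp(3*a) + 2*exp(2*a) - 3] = (4 - 6*exp(a))*exp(2*a)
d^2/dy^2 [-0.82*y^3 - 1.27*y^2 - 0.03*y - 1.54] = -4.92*y - 2.54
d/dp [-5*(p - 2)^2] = 20 - 10*p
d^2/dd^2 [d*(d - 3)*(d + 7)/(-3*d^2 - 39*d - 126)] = -36/(d^3 + 18*d^2 + 108*d + 216)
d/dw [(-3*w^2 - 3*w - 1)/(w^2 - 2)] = (3*w^2 + 14*w + 6)/(w^4 - 4*w^2 + 4)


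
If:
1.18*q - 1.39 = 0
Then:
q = 1.18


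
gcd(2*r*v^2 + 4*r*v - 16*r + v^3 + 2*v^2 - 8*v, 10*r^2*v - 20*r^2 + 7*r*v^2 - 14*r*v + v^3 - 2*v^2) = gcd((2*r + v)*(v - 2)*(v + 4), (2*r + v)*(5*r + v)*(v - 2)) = 2*r*v - 4*r + v^2 - 2*v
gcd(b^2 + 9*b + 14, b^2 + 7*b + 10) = b + 2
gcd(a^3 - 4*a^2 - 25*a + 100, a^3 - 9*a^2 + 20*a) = a^2 - 9*a + 20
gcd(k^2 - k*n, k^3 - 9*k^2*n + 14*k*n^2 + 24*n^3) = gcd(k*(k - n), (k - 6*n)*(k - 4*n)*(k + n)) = 1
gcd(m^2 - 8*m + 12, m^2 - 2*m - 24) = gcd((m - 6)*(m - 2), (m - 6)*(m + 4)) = m - 6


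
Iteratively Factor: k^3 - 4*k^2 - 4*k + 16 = (k + 2)*(k^2 - 6*k + 8) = (k - 2)*(k + 2)*(k - 4)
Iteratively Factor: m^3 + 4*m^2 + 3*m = (m)*(m^2 + 4*m + 3) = m*(m + 1)*(m + 3)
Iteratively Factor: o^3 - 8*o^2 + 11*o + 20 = (o - 4)*(o^2 - 4*o - 5) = (o - 5)*(o - 4)*(o + 1)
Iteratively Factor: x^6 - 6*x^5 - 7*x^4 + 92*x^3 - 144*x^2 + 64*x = (x - 1)*(x^5 - 5*x^4 - 12*x^3 + 80*x^2 - 64*x) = (x - 1)^2*(x^4 - 4*x^3 - 16*x^2 + 64*x) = (x - 4)*(x - 1)^2*(x^3 - 16*x) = x*(x - 4)*(x - 1)^2*(x^2 - 16) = x*(x - 4)*(x - 1)^2*(x + 4)*(x - 4)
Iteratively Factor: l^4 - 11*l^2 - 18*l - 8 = (l - 4)*(l^3 + 4*l^2 + 5*l + 2) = (l - 4)*(l + 1)*(l^2 + 3*l + 2) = (l - 4)*(l + 1)^2*(l + 2)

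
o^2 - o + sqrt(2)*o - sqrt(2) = (o - 1)*(o + sqrt(2))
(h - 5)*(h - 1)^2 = h^3 - 7*h^2 + 11*h - 5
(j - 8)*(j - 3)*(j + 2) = j^3 - 9*j^2 + 2*j + 48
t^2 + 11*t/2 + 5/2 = (t + 1/2)*(t + 5)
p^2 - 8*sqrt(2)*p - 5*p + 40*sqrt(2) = (p - 5)*(p - 8*sqrt(2))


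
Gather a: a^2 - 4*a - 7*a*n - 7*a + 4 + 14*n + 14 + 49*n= a^2 + a*(-7*n - 11) + 63*n + 18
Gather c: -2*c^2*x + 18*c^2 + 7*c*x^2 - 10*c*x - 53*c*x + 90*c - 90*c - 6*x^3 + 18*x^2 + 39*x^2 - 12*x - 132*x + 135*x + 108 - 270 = c^2*(18 - 2*x) + c*(7*x^2 - 63*x) - 6*x^3 + 57*x^2 - 9*x - 162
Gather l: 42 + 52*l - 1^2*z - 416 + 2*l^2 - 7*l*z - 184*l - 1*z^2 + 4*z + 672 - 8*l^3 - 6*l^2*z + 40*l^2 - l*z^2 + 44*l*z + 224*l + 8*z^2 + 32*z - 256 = -8*l^3 + l^2*(42 - 6*z) + l*(-z^2 + 37*z + 92) + 7*z^2 + 35*z + 42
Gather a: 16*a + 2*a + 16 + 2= 18*a + 18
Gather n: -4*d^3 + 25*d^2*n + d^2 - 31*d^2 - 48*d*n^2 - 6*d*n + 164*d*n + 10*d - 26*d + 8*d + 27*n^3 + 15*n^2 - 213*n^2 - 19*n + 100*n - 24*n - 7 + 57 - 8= -4*d^3 - 30*d^2 - 8*d + 27*n^3 + n^2*(-48*d - 198) + n*(25*d^2 + 158*d + 57) + 42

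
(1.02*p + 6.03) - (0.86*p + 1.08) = 0.16*p + 4.95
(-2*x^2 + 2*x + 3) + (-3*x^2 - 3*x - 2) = -5*x^2 - x + 1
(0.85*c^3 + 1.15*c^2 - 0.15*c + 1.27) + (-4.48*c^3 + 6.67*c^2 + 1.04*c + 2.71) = -3.63*c^3 + 7.82*c^2 + 0.89*c + 3.98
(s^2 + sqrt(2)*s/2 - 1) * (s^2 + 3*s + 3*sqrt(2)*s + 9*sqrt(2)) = s^4 + 3*s^3 + 7*sqrt(2)*s^3/2 + 2*s^2 + 21*sqrt(2)*s^2/2 - 3*sqrt(2)*s + 6*s - 9*sqrt(2)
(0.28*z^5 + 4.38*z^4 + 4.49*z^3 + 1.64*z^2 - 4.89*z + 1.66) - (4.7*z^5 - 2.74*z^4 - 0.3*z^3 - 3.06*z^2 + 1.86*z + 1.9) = -4.42*z^5 + 7.12*z^4 + 4.79*z^3 + 4.7*z^2 - 6.75*z - 0.24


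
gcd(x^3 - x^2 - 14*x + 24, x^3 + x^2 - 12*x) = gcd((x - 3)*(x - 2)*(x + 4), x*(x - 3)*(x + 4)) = x^2 + x - 12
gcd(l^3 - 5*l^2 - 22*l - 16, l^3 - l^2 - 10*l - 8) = l^2 + 3*l + 2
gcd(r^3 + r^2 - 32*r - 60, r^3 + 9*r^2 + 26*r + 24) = r + 2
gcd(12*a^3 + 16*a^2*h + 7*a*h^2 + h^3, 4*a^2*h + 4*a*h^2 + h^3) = 4*a^2 + 4*a*h + h^2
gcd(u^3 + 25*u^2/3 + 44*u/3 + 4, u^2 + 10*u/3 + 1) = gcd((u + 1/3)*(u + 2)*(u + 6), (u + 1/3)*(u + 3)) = u + 1/3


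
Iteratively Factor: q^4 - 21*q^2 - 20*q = (q + 1)*(q^3 - q^2 - 20*q) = (q - 5)*(q + 1)*(q^2 + 4*q) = (q - 5)*(q + 1)*(q + 4)*(q)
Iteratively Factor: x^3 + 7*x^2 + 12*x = (x + 3)*(x^2 + 4*x) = (x + 3)*(x + 4)*(x)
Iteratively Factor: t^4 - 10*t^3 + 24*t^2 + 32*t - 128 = (t - 4)*(t^3 - 6*t^2 + 32) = (t - 4)^2*(t^2 - 2*t - 8) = (t - 4)^2*(t + 2)*(t - 4)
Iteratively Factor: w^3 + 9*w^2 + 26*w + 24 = (w + 2)*(w^2 + 7*w + 12) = (w + 2)*(w + 4)*(w + 3)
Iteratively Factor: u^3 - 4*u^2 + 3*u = (u)*(u^2 - 4*u + 3) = u*(u - 1)*(u - 3)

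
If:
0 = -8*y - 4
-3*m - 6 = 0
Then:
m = -2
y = -1/2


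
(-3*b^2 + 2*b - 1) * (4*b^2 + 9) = -12*b^4 + 8*b^3 - 31*b^2 + 18*b - 9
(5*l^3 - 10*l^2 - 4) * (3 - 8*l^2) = -40*l^5 + 80*l^4 + 15*l^3 + 2*l^2 - 12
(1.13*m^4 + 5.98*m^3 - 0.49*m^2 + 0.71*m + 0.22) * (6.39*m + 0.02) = 7.2207*m^5 + 38.2348*m^4 - 3.0115*m^3 + 4.5271*m^2 + 1.42*m + 0.0044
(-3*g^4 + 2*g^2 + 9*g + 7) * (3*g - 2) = -9*g^5 + 6*g^4 + 6*g^3 + 23*g^2 + 3*g - 14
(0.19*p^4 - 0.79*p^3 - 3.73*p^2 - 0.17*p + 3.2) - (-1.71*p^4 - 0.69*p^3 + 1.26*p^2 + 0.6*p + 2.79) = 1.9*p^4 - 0.1*p^3 - 4.99*p^2 - 0.77*p + 0.41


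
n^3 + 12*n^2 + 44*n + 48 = (n + 2)*(n + 4)*(n + 6)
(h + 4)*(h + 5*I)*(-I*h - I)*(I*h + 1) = h^4 + 5*h^3 + 4*I*h^3 + 9*h^2 + 20*I*h^2 + 25*h + 16*I*h + 20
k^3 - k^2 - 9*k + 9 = (k - 3)*(k - 1)*(k + 3)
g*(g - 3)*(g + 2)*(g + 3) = g^4 + 2*g^3 - 9*g^2 - 18*g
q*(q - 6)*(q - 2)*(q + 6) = q^4 - 2*q^3 - 36*q^2 + 72*q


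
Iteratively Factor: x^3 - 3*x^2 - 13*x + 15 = (x + 3)*(x^2 - 6*x + 5) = (x - 5)*(x + 3)*(x - 1)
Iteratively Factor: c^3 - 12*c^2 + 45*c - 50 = (c - 5)*(c^2 - 7*c + 10) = (c - 5)*(c - 2)*(c - 5)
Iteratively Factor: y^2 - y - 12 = (y - 4)*(y + 3)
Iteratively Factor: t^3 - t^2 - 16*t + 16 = (t - 4)*(t^2 + 3*t - 4) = (t - 4)*(t - 1)*(t + 4)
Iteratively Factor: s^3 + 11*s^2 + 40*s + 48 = (s + 4)*(s^2 + 7*s + 12) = (s + 4)^2*(s + 3)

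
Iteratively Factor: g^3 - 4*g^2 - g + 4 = (g + 1)*(g^2 - 5*g + 4) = (g - 1)*(g + 1)*(g - 4)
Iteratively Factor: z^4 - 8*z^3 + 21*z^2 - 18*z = (z)*(z^3 - 8*z^2 + 21*z - 18) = z*(z - 3)*(z^2 - 5*z + 6) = z*(z - 3)*(z - 2)*(z - 3)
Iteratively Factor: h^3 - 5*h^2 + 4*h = (h - 4)*(h^2 - h) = h*(h - 4)*(h - 1)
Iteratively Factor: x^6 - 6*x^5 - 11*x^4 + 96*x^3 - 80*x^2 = (x - 1)*(x^5 - 5*x^4 - 16*x^3 + 80*x^2) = (x - 5)*(x - 1)*(x^4 - 16*x^2) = (x - 5)*(x - 1)*(x + 4)*(x^3 - 4*x^2) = x*(x - 5)*(x - 1)*(x + 4)*(x^2 - 4*x) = x*(x - 5)*(x - 4)*(x - 1)*(x + 4)*(x)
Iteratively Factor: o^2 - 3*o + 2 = (o - 1)*(o - 2)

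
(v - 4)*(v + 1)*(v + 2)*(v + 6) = v^4 + 5*v^3 - 16*v^2 - 68*v - 48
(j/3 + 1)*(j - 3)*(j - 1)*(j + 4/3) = j^4/3 + j^3/9 - 31*j^2/9 - j + 4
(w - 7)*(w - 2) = w^2 - 9*w + 14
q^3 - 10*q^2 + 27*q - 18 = (q - 6)*(q - 3)*(q - 1)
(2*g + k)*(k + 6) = 2*g*k + 12*g + k^2 + 6*k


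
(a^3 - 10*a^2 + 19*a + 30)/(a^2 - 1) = (a^2 - 11*a + 30)/(a - 1)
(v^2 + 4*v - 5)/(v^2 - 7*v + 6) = (v + 5)/(v - 6)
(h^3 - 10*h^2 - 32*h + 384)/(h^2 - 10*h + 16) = (h^2 - 2*h - 48)/(h - 2)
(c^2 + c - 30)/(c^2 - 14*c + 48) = (c^2 + c - 30)/(c^2 - 14*c + 48)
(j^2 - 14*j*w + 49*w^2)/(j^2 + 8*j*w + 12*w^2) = (j^2 - 14*j*w + 49*w^2)/(j^2 + 8*j*w + 12*w^2)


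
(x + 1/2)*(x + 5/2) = x^2 + 3*x + 5/4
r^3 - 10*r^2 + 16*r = r*(r - 8)*(r - 2)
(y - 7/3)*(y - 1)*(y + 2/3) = y^3 - 8*y^2/3 + y/9 + 14/9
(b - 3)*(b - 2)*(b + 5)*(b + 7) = b^4 + 7*b^3 - 19*b^2 - 103*b + 210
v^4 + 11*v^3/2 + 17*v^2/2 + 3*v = v*(v + 1/2)*(v + 2)*(v + 3)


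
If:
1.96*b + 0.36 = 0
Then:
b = -0.18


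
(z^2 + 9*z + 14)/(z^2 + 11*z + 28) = (z + 2)/(z + 4)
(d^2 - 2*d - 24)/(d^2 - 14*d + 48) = (d + 4)/(d - 8)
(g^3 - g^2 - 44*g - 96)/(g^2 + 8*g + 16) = (g^2 - 5*g - 24)/(g + 4)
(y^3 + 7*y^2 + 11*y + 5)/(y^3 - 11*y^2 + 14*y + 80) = (y^3 + 7*y^2 + 11*y + 5)/(y^3 - 11*y^2 + 14*y + 80)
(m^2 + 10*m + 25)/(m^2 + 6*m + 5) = (m + 5)/(m + 1)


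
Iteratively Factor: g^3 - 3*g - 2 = (g + 1)*(g^2 - g - 2) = (g + 1)^2*(g - 2)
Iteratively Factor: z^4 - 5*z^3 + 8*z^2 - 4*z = (z - 2)*(z^3 - 3*z^2 + 2*z) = (z - 2)*(z - 1)*(z^2 - 2*z) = z*(z - 2)*(z - 1)*(z - 2)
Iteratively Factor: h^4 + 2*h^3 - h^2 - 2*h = (h - 1)*(h^3 + 3*h^2 + 2*h) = h*(h - 1)*(h^2 + 3*h + 2) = h*(h - 1)*(h + 1)*(h + 2)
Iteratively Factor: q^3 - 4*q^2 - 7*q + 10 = (q - 1)*(q^2 - 3*q - 10) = (q - 1)*(q + 2)*(q - 5)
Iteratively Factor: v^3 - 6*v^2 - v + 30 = (v - 5)*(v^2 - v - 6) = (v - 5)*(v - 3)*(v + 2)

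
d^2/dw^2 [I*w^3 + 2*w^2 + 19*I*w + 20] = 6*I*w + 4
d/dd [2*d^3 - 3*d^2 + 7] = 6*d*(d - 1)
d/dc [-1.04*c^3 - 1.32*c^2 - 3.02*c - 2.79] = -3.12*c^2 - 2.64*c - 3.02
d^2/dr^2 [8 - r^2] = -2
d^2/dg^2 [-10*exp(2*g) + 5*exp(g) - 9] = (5 - 40*exp(g))*exp(g)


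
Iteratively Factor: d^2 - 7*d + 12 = (d - 3)*(d - 4)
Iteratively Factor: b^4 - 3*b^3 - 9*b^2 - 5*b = (b + 1)*(b^3 - 4*b^2 - 5*b) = b*(b + 1)*(b^2 - 4*b - 5) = b*(b - 5)*(b + 1)*(b + 1)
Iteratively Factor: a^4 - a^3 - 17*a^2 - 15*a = (a)*(a^3 - a^2 - 17*a - 15) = a*(a - 5)*(a^2 + 4*a + 3) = a*(a - 5)*(a + 3)*(a + 1)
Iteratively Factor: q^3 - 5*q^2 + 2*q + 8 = (q - 4)*(q^2 - q - 2) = (q - 4)*(q - 2)*(q + 1)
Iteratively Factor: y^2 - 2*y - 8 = (y - 4)*(y + 2)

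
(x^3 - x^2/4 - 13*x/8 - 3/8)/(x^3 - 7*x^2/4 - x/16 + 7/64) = 8*(2*x^2 - x - 3)/(16*x^2 - 32*x + 7)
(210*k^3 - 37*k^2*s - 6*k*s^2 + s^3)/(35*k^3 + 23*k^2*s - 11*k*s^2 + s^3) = (6*k + s)/(k + s)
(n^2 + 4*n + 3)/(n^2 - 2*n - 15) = (n + 1)/(n - 5)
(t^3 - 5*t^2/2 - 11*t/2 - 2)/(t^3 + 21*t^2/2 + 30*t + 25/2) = (t^2 - 3*t - 4)/(t^2 + 10*t + 25)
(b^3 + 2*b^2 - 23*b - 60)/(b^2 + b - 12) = (b^2 - 2*b - 15)/(b - 3)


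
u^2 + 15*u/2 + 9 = (u + 3/2)*(u + 6)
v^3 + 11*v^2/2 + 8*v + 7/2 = (v + 1)^2*(v + 7/2)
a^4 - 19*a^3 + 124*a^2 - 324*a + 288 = (a - 8)*(a - 6)*(a - 3)*(a - 2)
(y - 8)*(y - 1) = y^2 - 9*y + 8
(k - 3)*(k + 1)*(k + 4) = k^3 + 2*k^2 - 11*k - 12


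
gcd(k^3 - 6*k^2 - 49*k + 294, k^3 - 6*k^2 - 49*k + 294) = k^3 - 6*k^2 - 49*k + 294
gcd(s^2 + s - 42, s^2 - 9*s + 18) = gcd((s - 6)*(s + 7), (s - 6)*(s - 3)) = s - 6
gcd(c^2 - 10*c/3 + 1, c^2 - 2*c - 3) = c - 3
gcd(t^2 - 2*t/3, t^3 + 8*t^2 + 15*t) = t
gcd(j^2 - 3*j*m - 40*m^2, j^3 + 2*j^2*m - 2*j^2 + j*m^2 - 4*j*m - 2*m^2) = 1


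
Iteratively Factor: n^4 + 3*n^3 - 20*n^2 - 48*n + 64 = (n + 4)*(n^3 - n^2 - 16*n + 16) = (n - 4)*(n + 4)*(n^2 + 3*n - 4) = (n - 4)*(n - 1)*(n + 4)*(n + 4)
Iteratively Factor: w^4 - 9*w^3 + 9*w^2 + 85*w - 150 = (w - 5)*(w^3 - 4*w^2 - 11*w + 30) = (w - 5)*(w - 2)*(w^2 - 2*w - 15) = (w - 5)*(w - 2)*(w + 3)*(w - 5)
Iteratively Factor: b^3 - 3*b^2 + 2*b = (b - 2)*(b^2 - b) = b*(b - 2)*(b - 1)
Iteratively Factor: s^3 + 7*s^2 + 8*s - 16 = (s + 4)*(s^2 + 3*s - 4) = (s + 4)^2*(s - 1)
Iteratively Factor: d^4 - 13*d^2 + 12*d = (d - 1)*(d^3 + d^2 - 12*d) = (d - 3)*(d - 1)*(d^2 + 4*d) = (d - 3)*(d - 1)*(d + 4)*(d)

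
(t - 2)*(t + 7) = t^2 + 5*t - 14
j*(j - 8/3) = j^2 - 8*j/3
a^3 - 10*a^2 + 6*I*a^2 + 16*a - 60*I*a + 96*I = (a - 8)*(a - 2)*(a + 6*I)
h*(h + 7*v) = h^2 + 7*h*v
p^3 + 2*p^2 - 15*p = p*(p - 3)*(p + 5)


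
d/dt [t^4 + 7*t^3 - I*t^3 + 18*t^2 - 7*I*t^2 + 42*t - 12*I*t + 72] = 4*t^3 + t^2*(21 - 3*I) + t*(36 - 14*I) + 42 - 12*I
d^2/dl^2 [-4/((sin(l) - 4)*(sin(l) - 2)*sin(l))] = 4*(9*sin(l)^3 - 66*sin(l)^2 + 148*sin(l) - 48 - 200/sin(l) + 288/sin(l)^2 - 128/sin(l)^3)/((sin(l) - 4)^3*(sin(l) - 2)^3)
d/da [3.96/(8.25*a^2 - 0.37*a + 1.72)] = (1.4652 - 65.34*a)/(8.25*a^2 - 0.37*a + 1.72)^2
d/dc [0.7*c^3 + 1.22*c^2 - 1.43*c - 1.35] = 2.1*c^2 + 2.44*c - 1.43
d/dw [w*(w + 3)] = 2*w + 3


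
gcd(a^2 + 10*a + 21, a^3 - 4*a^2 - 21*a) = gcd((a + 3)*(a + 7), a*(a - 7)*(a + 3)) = a + 3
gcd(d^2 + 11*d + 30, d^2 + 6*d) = d + 6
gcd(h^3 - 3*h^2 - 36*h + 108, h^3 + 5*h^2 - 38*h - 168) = h - 6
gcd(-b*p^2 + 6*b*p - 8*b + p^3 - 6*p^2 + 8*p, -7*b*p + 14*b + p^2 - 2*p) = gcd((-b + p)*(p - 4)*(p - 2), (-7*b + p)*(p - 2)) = p - 2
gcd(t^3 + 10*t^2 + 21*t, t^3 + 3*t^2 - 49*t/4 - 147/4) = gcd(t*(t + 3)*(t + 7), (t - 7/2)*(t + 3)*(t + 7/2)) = t + 3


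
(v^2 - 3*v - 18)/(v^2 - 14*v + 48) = (v + 3)/(v - 8)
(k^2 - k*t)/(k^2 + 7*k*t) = (k - t)/(k + 7*t)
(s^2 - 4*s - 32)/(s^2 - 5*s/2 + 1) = 2*(s^2 - 4*s - 32)/(2*s^2 - 5*s + 2)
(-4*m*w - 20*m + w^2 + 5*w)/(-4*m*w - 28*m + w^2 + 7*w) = (w + 5)/(w + 7)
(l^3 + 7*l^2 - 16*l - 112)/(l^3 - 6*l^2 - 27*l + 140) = (l^2 + 11*l + 28)/(l^2 - 2*l - 35)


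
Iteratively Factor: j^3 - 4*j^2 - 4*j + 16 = (j - 2)*(j^2 - 2*j - 8) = (j - 4)*(j - 2)*(j + 2)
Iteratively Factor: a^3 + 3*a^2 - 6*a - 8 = (a + 1)*(a^2 + 2*a - 8) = (a - 2)*(a + 1)*(a + 4)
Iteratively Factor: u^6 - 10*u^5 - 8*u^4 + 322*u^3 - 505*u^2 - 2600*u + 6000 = (u + 4)*(u^5 - 14*u^4 + 48*u^3 + 130*u^2 - 1025*u + 1500) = (u - 5)*(u + 4)*(u^4 - 9*u^3 + 3*u^2 + 145*u - 300) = (u - 5)^2*(u + 4)*(u^3 - 4*u^2 - 17*u + 60) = (u - 5)^2*(u + 4)^2*(u^2 - 8*u + 15) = (u - 5)^2*(u - 3)*(u + 4)^2*(u - 5)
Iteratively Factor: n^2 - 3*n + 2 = (n - 2)*(n - 1)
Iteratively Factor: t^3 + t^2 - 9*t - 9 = (t + 3)*(t^2 - 2*t - 3) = (t + 1)*(t + 3)*(t - 3)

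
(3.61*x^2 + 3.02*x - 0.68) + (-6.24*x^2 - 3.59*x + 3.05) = -2.63*x^2 - 0.57*x + 2.37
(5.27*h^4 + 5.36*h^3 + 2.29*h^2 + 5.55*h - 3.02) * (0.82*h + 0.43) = 4.3214*h^5 + 6.6613*h^4 + 4.1826*h^3 + 5.5357*h^2 - 0.0899000000000001*h - 1.2986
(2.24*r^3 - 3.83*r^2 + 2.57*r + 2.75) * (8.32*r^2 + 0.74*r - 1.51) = 18.6368*r^5 - 30.208*r^4 + 15.1658*r^3 + 30.5651*r^2 - 1.8457*r - 4.1525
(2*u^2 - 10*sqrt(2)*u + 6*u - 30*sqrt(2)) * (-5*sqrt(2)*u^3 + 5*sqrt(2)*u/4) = -10*sqrt(2)*u^5 - 30*sqrt(2)*u^4 + 100*u^4 + 5*sqrt(2)*u^3/2 + 300*u^3 - 25*u^2 + 15*sqrt(2)*u^2/2 - 75*u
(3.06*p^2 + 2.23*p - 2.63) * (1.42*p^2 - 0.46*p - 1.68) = 4.3452*p^4 + 1.759*p^3 - 9.9012*p^2 - 2.5366*p + 4.4184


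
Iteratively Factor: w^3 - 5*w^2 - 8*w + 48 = (w - 4)*(w^2 - w - 12) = (w - 4)*(w + 3)*(w - 4)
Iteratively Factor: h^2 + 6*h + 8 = (h + 2)*(h + 4)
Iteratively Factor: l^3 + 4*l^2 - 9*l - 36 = (l - 3)*(l^2 + 7*l + 12) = (l - 3)*(l + 3)*(l + 4)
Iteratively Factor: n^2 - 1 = (n - 1)*(n + 1)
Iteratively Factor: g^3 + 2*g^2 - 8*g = (g)*(g^2 + 2*g - 8) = g*(g + 4)*(g - 2)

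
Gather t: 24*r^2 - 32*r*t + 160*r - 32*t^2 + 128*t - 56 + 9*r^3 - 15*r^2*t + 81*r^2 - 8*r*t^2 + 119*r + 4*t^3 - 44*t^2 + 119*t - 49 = 9*r^3 + 105*r^2 + 279*r + 4*t^3 + t^2*(-8*r - 76) + t*(-15*r^2 - 32*r + 247) - 105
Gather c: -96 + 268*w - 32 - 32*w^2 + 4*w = -32*w^2 + 272*w - 128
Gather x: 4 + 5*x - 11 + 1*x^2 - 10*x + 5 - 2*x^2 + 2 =-x^2 - 5*x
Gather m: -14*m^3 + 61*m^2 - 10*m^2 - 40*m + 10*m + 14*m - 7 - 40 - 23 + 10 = -14*m^3 + 51*m^2 - 16*m - 60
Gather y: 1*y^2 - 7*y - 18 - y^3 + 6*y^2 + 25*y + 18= -y^3 + 7*y^2 + 18*y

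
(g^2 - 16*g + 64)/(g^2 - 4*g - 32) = (g - 8)/(g + 4)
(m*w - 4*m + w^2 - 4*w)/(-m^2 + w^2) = (w - 4)/(-m + w)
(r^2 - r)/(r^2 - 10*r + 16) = r*(r - 1)/(r^2 - 10*r + 16)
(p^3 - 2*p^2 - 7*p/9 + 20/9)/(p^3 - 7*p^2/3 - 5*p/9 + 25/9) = (3*p - 4)/(3*p - 5)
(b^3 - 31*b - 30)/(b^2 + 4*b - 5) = (b^2 - 5*b - 6)/(b - 1)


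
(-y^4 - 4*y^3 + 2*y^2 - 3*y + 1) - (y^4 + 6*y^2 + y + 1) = -2*y^4 - 4*y^3 - 4*y^2 - 4*y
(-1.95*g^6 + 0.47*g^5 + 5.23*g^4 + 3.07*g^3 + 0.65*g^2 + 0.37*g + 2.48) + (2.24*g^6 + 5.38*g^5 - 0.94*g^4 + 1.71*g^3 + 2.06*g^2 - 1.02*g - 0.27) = 0.29*g^6 + 5.85*g^5 + 4.29*g^4 + 4.78*g^3 + 2.71*g^2 - 0.65*g + 2.21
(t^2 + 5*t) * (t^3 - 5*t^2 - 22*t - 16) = t^5 - 47*t^3 - 126*t^2 - 80*t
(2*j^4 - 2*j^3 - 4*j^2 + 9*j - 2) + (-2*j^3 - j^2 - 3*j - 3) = 2*j^4 - 4*j^3 - 5*j^2 + 6*j - 5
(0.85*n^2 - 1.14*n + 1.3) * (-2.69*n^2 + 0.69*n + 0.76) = -2.2865*n^4 + 3.6531*n^3 - 3.6376*n^2 + 0.0306*n + 0.988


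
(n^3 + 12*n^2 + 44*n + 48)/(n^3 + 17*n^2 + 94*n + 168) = (n + 2)/(n + 7)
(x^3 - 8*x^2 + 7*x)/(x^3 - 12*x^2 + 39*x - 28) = x/(x - 4)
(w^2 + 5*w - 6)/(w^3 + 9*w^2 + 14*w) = (w^2 + 5*w - 6)/(w*(w^2 + 9*w + 14))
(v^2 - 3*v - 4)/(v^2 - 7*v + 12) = (v + 1)/(v - 3)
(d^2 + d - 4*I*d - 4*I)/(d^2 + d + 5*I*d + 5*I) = (d - 4*I)/(d + 5*I)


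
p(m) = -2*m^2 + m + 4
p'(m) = 1 - 4*m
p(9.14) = -153.94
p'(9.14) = -35.56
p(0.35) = 4.10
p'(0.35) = -0.40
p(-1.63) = -2.94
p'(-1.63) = 7.52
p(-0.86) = 1.66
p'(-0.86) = 4.44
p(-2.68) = -13.04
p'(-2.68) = 11.72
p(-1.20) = -0.08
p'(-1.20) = 5.80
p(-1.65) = -3.10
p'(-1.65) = 7.60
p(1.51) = 0.95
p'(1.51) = -5.04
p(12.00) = -272.00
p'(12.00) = -47.00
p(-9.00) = -167.00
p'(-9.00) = 37.00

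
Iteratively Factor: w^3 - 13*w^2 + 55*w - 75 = (w - 5)*(w^2 - 8*w + 15) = (w - 5)*(w - 3)*(w - 5)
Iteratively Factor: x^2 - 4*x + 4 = (x - 2)*(x - 2)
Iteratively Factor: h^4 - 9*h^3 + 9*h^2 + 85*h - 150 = (h + 3)*(h^3 - 12*h^2 + 45*h - 50) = (h - 5)*(h + 3)*(h^2 - 7*h + 10) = (h - 5)*(h - 2)*(h + 3)*(h - 5)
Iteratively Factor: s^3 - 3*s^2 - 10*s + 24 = (s - 4)*(s^2 + s - 6) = (s - 4)*(s - 2)*(s + 3)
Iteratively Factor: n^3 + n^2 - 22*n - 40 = (n - 5)*(n^2 + 6*n + 8) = (n - 5)*(n + 2)*(n + 4)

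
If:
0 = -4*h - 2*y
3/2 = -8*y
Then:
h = 3/32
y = -3/16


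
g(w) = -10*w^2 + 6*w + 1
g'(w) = 6 - 20*w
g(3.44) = -96.70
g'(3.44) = -62.80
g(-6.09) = -406.42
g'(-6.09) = 127.80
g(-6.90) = -516.50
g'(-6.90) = 144.00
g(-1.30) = -23.70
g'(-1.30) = 32.00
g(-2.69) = -87.50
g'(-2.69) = 59.80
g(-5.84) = -375.10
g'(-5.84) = 122.80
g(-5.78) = -367.76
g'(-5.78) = 121.60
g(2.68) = -54.74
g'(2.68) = -47.60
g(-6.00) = -395.00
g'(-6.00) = 126.00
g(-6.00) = -395.00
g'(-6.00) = 126.00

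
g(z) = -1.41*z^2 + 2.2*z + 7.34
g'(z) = 2.2 - 2.82*z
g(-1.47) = 1.06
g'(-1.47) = 6.35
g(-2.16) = -3.99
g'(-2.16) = 8.29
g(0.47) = 8.06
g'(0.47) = 0.87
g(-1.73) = -0.69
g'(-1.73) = 7.08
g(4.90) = -15.73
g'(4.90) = -11.62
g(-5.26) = -43.24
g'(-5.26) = 17.03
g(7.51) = -55.66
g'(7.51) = -18.98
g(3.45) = -1.85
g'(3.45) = -7.53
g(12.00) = -169.30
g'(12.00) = -31.64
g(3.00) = 1.25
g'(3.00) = -6.26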